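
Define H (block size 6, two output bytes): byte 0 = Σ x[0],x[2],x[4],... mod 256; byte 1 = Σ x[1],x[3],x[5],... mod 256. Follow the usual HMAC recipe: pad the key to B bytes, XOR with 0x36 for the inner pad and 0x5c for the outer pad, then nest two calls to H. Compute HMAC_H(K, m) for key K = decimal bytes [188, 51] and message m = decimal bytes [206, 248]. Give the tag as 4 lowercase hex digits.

5c90

Key decimal bytes [188, 51] = bc 33 is 2 bytes ≤ B = 6; zero-pad to 6 bytes: K' = bc 33 00 00 00 00.
K' ⊕ ipad = 8a 05 36 36 36 36.  K' ⊕ opad = e0 6f 5c 5c 5c 5c.
Inner input = (K'⊕ipad) ∥ m = 8a 05 36 36 36 36 ∥ ce f8.
Inner hash: even-index sum = 452 mod 256 = 196; odd-index sum = 361 mod 256 = 105 → c4 69.
Outer input = (K'⊕opad) ∥ inner = e0 6f 5c 5c 5c 5c ∥ c4 69.
Outer hash (tag): even-index sum = 604 mod 256 = 92; odd-index sum = 400 mod 256 = 144 → 5c 90.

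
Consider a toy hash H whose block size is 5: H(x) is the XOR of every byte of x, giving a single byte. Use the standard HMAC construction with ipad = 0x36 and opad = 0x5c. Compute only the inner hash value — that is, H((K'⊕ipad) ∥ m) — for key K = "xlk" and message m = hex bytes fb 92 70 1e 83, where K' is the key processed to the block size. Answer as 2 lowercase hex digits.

Key "xlk" = 78 6c 6b is 3 bytes ≤ B = 5; zero-pad to 5 bytes: K' = 78 6c 6b 00 00.
K' ⊕ ipad = 4e 5a 5d 36 36.
Inner input = 4e 5a 5d 36 36 ∥ fb 92 70 1e 83.
Inner hash: XOR 4e⊕5a⊕5d⊕36⊕36⊕fb⊕92⊕70⊕1e⊕83 = cd.

cd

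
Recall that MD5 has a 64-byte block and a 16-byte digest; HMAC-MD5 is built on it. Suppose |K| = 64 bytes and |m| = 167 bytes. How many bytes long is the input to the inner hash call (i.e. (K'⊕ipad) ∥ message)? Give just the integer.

Key is 64 ≤ 64 bytes, zero-padded: |K'| = 64.
Inner input = (K'⊕ipad) ∥ m → 64 + 167 = 231 bytes.

231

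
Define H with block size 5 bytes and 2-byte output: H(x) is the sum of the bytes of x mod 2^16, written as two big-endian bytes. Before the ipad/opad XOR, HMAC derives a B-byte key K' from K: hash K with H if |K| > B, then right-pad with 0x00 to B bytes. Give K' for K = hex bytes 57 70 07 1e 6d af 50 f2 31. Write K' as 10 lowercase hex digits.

037b000000

|K| = 9 > B = 5, so first hash the key.
H(K): sum = 87+112+7+30+109+175+80+242+49 = 891 → 03 7b.
Zero-pad H(K) = 03 7b to 5 bytes: K' = 03 7b 00 00 00.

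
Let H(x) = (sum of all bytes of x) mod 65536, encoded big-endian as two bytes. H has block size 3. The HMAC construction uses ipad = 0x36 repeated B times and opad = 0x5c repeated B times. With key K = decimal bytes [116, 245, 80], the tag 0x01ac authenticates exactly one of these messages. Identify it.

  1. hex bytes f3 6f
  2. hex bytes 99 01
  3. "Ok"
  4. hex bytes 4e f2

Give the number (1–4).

Key decimal bytes [116, 245, 80] = 74 f5 50 is exactly B = 3 bytes: K' = 74 f5 50.
K' ⊕ ipad = 42 c3 66; K' ⊕ opad = 28 a9 0c.
m1: inner = H(42 c3 66 f3 6f) = 02 cd; tag = H(28 a9 0c 02 cd) = 01ac ← matches
m2: inner = H(42 c3 66 99 01) = 02 05; tag = H(28 a9 0c 02 05) = 00e4
m3: inner = H(42 c3 66 4f 6b) = 02 25; tag = H(28 a9 0c 02 25) = 0104
m4: inner = H(42 c3 66 4e f2) = 02 ab; tag = H(28 a9 0c 02 ab) = 018a

1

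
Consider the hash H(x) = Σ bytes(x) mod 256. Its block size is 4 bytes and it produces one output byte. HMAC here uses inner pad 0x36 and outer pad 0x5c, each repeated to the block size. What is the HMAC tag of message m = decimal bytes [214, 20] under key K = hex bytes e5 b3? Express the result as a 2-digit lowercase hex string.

Key hex bytes e5 b3 is 2 bytes ≤ B = 4; zero-pad to 4 bytes: K' = e5 b3 00 00.
K' ⊕ ipad = d3 85 36 36.  K' ⊕ opad = b9 ef 5c 5c.
Inner input = (K'⊕ipad) ∥ m = d3 85 36 36 ∥ d6 14.
Inner hash: sum = 211+133+54+54+214+20 = 686; mod 256 = 174 → ae.
Outer input = (K'⊕opad) ∥ inner = b9 ef 5c 5c ∥ ae.
Outer hash (tag): sum = 185+239+92+92+174 = 782; mod 256 = 14 → 0e.

0e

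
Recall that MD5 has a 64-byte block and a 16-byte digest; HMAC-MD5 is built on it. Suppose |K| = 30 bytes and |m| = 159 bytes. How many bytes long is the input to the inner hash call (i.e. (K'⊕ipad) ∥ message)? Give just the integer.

Key is 30 ≤ 64 bytes, zero-padded: |K'| = 64.
Inner input = (K'⊕ipad) ∥ m → 64 + 159 = 223 bytes.

223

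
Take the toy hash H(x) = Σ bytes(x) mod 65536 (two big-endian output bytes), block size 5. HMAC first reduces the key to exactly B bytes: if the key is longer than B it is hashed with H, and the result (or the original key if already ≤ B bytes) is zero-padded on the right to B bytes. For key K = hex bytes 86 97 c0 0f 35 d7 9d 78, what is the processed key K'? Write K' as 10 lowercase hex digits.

|K| = 8 > B = 5, so first hash the key.
H(K): sum = 134+151+192+15+53+215+157+120 = 1037 → 04 0d.
Zero-pad H(K) = 04 0d to 5 bytes: K' = 04 0d 00 00 00.

040d000000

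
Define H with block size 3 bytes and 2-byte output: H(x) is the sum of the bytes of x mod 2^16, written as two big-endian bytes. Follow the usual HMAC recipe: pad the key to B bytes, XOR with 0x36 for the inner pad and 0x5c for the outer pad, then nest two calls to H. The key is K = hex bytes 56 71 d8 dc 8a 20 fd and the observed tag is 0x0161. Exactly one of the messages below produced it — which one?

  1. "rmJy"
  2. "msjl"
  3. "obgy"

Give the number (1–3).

3

Key hex bytes 56 71 d8 dc 8a 20 fd is 7 bytes > B = 3, so hash it first: H(key) = 04 22, then zero-pad to 3 bytes: K' = 04 22 00.
K' ⊕ ipad = 32 14 36; K' ⊕ opad = 58 7e 5c.
m1: inner = H(32 14 36 72 6d 4a 79) = 02 1e; tag = H(58 7e 5c 02 1e) = 0152
m2: inner = H(32 14 36 6d 73 6a 6c) = 02 32; tag = H(58 7e 5c 02 32) = 0166
m3: inner = H(32 14 36 6f 62 67 79) = 02 2d; tag = H(58 7e 5c 02 2d) = 0161 ← matches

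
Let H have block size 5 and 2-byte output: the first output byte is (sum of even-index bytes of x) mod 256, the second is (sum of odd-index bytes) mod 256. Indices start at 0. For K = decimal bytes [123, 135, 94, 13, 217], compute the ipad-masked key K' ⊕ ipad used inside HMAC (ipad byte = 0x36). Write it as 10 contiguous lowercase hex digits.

4db1683bef

Key decimal bytes [123, 135, 94, 13, 217] = 7b 87 5e 0d d9 is exactly B = 5 bytes: K' = 7b 87 5e 0d d9.
XOR each byte with 0x36: 7b⊕36=4d, 87⊕36=b1, 5e⊕36=68, 0d⊕36=3b, d9⊕36=ef.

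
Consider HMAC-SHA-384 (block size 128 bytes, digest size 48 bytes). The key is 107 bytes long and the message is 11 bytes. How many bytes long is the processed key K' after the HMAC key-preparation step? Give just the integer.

Key is 107 ≤ 128 bytes, zero-padded: |K'| = 128.

128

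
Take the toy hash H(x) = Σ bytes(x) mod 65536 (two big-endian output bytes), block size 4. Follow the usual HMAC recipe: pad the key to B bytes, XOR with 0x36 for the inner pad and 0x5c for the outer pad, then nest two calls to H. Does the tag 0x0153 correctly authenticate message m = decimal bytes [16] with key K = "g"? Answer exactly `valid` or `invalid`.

Key "g" = 67 is 1 byte ≤ B = 4; zero-pad to 4 bytes: K' = 67 00 00 00.
K' ⊕ ipad = 51 36 36 36; K' ⊕ opad = 3b 5c 5c 5c.
Inner hash: sum = 81+54+54+54+16 = 259 → 01 03.
Outer hash (recomputed tag): sum = 59+92+92+92+1+3 = 339 → 01 53.
Recomputed tag = 0153; claimed = 0153 → match.

valid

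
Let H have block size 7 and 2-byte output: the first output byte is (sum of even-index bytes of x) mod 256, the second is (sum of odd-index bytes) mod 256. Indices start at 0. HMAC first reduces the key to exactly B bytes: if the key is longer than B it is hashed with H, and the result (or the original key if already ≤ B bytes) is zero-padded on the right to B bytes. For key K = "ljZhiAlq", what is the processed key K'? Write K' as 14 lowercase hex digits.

|K| = 8 > B = 7, so first hash the key.
H(K): even-index sum = 411 mod 256 = 155; odd-index sum = 388 mod 256 = 132 → 9b 84.
Zero-pad H(K) = 9b 84 to 7 bytes: K' = 9b 84 00 00 00 00 00.

9b840000000000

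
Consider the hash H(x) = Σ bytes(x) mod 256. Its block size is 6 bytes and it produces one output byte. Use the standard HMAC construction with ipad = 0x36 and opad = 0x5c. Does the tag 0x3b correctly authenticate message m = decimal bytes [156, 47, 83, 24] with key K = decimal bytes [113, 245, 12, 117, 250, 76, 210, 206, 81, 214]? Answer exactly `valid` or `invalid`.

invalid

Key decimal bytes [113, 245, 12, 117, 250, 76, 210, 206, 81, 214] = 71 f5 0c 75 fa 4c d2 ce 51 d6 is 10 bytes > B = 6, so hash it first: H(key) = f4, then zero-pad to 6 bytes: K' = f4 00 00 00 00 00.
K' ⊕ ipad = c2 36 36 36 36 36; K' ⊕ opad = a8 5c 5c 5c 5c 5c.
Inner hash: sum = 194+54+54+54+54+54+156+47+83+24 = 774; mod 256 = 6 → 06.
Outer hash (recomputed tag): sum = 168+92+92+92+92+92+6 = 634; mod 256 = 122 → 7a.
Recomputed tag = 7a; claimed = 3b → mismatch.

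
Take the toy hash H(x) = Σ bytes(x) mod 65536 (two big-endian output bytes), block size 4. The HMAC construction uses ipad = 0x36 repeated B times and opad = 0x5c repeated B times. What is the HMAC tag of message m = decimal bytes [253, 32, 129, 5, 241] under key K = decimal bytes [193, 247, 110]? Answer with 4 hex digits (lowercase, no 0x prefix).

02b4

Key decimal bytes [193, 247, 110] = c1 f7 6e is 3 bytes ≤ B = 4; zero-pad to 4 bytes: K' = c1 f7 6e 00.
K' ⊕ ipad = f7 c1 58 36.  K' ⊕ opad = 9d ab 32 5c.
Inner input = (K'⊕ipad) ∥ m = f7 c1 58 36 ∥ fd 20 81 05 f1.
Inner hash: sum = 247+193+88+54+253+32+129+5+241 = 1242 → 04 da.
Outer input = (K'⊕opad) ∥ inner = 9d ab 32 5c ∥ 04 da.
Outer hash (tag): sum = 157+171+50+92+4+218 = 692 → 02 b4.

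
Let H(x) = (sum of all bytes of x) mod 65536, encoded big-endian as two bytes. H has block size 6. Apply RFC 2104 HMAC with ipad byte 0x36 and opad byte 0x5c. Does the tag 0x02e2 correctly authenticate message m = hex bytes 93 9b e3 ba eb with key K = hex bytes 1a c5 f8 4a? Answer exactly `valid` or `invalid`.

Key hex bytes 1a c5 f8 4a is 4 bytes ≤ B = 6; zero-pad to 6 bytes: K' = 1a c5 f8 4a 00 00.
K' ⊕ ipad = 2c f3 ce 7c 36 36; K' ⊕ opad = 46 99 a4 16 5c 5c.
Inner hash: sum = 44+243+206+124+54+54+147+155+227+186+235 = 1675 → 06 8b.
Outer hash (recomputed tag): sum = 70+153+164+22+92+92+6+139 = 738 → 02 e2.
Recomputed tag = 02e2; claimed = 02e2 → match.

valid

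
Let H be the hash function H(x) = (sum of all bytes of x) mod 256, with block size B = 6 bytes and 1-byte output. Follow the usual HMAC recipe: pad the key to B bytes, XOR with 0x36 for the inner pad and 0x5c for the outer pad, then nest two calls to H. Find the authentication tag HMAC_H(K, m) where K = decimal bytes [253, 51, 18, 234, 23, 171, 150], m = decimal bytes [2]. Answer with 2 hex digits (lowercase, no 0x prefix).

Key decimal bytes [253, 51, 18, 234, 23, 171, 150] = fd 33 12 ea 17 ab 96 is 7 bytes > B = 6, so hash it first: H(key) = 84, then zero-pad to 6 bytes: K' = 84 00 00 00 00 00.
K' ⊕ ipad = b2 36 36 36 36 36.  K' ⊕ opad = d8 5c 5c 5c 5c 5c.
Inner input = (K'⊕ipad) ∥ m = b2 36 36 36 36 36 ∥ 02.
Inner hash: sum = 178+54+54+54+54+54+2 = 450; mod 256 = 194 → c2.
Outer input = (K'⊕opad) ∥ inner = d8 5c 5c 5c 5c 5c ∥ c2.
Outer hash (tag): sum = 216+92+92+92+92+92+194 = 870; mod 256 = 102 → 66.

66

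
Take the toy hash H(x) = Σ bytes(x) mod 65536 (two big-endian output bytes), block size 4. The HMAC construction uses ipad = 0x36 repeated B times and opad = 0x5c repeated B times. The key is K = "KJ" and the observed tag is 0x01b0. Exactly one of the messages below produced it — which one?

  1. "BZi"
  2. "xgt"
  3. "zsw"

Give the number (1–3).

Key "KJ" = 4b 4a is 2 bytes ≤ B = 4; zero-pad to 4 bytes: K' = 4b 4a 00 00.
K' ⊕ ipad = 7d 7c 36 36; K' ⊕ opad = 17 16 5c 5c.
m1: inner = H(7d 7c 36 36 42 5a 69) = 02 6a; tag = H(17 16 5c 5c 02 6a) = 0151
m2: inner = H(7d 7c 36 36 78 67 74) = 02 b8; tag = H(17 16 5c 5c 02 b8) = 019f
m3: inner = H(7d 7c 36 36 7a 73 77) = 02 c9; tag = H(17 16 5c 5c 02 c9) = 01b0 ← matches

3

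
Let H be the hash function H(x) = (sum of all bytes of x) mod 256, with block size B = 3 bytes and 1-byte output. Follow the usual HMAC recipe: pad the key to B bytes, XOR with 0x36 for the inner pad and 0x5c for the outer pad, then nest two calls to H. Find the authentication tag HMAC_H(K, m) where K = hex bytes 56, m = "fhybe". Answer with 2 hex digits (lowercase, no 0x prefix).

9c

Key hex bytes 56 is 1 byte ≤ B = 3; zero-pad to 3 bytes: K' = 56 00 00.
K' ⊕ ipad = 60 36 36.  K' ⊕ opad = 0a 5c 5c.
Inner input = (K'⊕ipad) ∥ m = 60 36 36 ∥ 66 68 79 62 65.
Inner hash: sum = 96+54+54+102+104+121+98+101 = 730; mod 256 = 218 → da.
Outer input = (K'⊕opad) ∥ inner = 0a 5c 5c ∥ da.
Outer hash (tag): sum = 10+92+92+218 = 412; mod 256 = 156 → 9c.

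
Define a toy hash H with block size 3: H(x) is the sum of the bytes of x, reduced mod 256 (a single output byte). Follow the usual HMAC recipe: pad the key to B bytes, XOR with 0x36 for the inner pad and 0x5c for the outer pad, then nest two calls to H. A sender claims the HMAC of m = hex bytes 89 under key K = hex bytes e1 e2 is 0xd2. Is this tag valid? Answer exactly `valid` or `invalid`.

Key hex bytes e1 e2 is 2 bytes ≤ B = 3; zero-pad to 3 bytes: K' = e1 e2 00.
K' ⊕ ipad = d7 d4 36; K' ⊕ opad = bd be 5c.
Inner hash: sum = 215+212+54+137 = 618; mod 256 = 106 → 6a.
Outer hash (recomputed tag): sum = 189+190+92+106 = 577; mod 256 = 65 → 41.
Recomputed tag = 41; claimed = d2 → mismatch.

invalid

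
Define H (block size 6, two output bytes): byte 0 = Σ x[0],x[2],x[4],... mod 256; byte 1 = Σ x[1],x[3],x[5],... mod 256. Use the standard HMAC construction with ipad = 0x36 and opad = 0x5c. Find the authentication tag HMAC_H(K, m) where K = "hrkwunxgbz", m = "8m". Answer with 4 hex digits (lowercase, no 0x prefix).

ee03

Key "hrkwunxgbz" = 68 72 6b 77 75 6e 78 67 62 7a is 10 bytes > B = 6, so hash it first: H(key) = 22 38, then zero-pad to 6 bytes: K' = 22 38 00 00 00 00.
K' ⊕ ipad = 14 0e 36 36 36 36.  K' ⊕ opad = 7e 64 5c 5c 5c 5c.
Inner input = (K'⊕ipad) ∥ m = 14 0e 36 36 36 36 ∥ 38 6d.
Inner hash: even-index sum = 184 mod 256 = 184; odd-index sum = 231 mod 256 = 231 → b8 e7.
Outer input = (K'⊕opad) ∥ inner = 7e 64 5c 5c 5c 5c ∥ b8 e7.
Outer hash (tag): even-index sum = 494 mod 256 = 238; odd-index sum = 515 mod 256 = 3 → ee 03.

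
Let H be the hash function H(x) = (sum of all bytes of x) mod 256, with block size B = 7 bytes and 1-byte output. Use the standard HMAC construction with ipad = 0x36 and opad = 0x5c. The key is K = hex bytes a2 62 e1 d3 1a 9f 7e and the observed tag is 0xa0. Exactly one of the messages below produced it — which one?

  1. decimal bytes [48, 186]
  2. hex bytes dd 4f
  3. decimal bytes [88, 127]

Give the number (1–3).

2

Key hex bytes a2 62 e1 d3 1a 9f 7e is exactly B = 7 bytes: K' = a2 62 e1 d3 1a 9f 7e.
K' ⊕ ipad = 94 54 d7 e5 2c a9 48; K' ⊕ opad = fe 3e bd 8f 46 c3 22.
m1: inner = H(94 54 d7 e5 2c a9 48 30 ba) = ab; tag = H(fe 3e bd 8f 46 c3 22 ab) = 5e
m2: inner = H(94 54 d7 e5 2c a9 48 dd 4f) = ed; tag = H(fe 3e bd 8f 46 c3 22 ed) = a0 ← matches
m3: inner = H(94 54 d7 e5 2c a9 48 58 7f) = 98; tag = H(fe 3e bd 8f 46 c3 22 98) = 4b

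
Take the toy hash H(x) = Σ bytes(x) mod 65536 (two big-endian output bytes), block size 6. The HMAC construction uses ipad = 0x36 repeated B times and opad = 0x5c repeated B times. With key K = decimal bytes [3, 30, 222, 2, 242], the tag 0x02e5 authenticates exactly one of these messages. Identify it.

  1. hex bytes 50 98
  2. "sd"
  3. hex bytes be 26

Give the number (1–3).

3

Key decimal bytes [3, 30, 222, 2, 242] = 03 1e de 02 f2 is 5 bytes ≤ B = 6; zero-pad to 6 bytes: K' = 03 1e de 02 f2 00.
K' ⊕ ipad = 35 28 e8 34 c4 36; K' ⊕ opad = 5f 42 82 5e ae 5c.
m1: inner = H(35 28 e8 34 c4 36 50 98) = 03 5b; tag = H(5f 42 82 5e ae 5c 03 5b) = 02e9
m2: inner = H(35 28 e8 34 c4 36 73 64) = 03 4a; tag = H(5f 42 82 5e ae 5c 03 4a) = 02d8
m3: inner = H(35 28 e8 34 c4 36 be 26) = 03 57; tag = H(5f 42 82 5e ae 5c 03 57) = 02e5 ← matches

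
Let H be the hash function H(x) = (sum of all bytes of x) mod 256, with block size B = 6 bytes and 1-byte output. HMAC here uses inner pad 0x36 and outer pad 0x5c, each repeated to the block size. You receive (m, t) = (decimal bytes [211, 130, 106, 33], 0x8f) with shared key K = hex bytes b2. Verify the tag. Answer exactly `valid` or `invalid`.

invalid

Key hex bytes b2 is 1 byte ≤ B = 6; zero-pad to 6 bytes: K' = b2 00 00 00 00 00.
K' ⊕ ipad = 84 36 36 36 36 36; K' ⊕ opad = ee 5c 5c 5c 5c 5c.
Inner hash: sum = 132+54+54+54+54+54+211+130+106+33 = 882; mod 256 = 114 → 72.
Outer hash (recomputed tag): sum = 238+92+92+92+92+92+114 = 812; mod 256 = 44 → 2c.
Recomputed tag = 2c; claimed = 8f → mismatch.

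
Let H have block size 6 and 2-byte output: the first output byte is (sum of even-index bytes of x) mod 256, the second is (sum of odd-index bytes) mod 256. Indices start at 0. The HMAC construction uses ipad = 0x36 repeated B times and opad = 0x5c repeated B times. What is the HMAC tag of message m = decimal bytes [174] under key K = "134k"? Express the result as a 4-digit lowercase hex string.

Key "134k" = 31 33 34 6b is 4 bytes ≤ B = 6; zero-pad to 6 bytes: K' = 31 33 34 6b 00 00.
K' ⊕ ipad = 07 05 02 5d 36 36.  K' ⊕ opad = 6d 6f 68 37 5c 5c.
Inner input = (K'⊕ipad) ∥ m = 07 05 02 5d 36 36 ∥ ae.
Inner hash: even-index sum = 237 mod 256 = 237; odd-index sum = 152 mod 256 = 152 → ed 98.
Outer input = (K'⊕opad) ∥ inner = 6d 6f 68 37 5c 5c ∥ ed 98.
Outer hash (tag): even-index sum = 542 mod 256 = 30; odd-index sum = 410 mod 256 = 154 → 1e 9a.

1e9a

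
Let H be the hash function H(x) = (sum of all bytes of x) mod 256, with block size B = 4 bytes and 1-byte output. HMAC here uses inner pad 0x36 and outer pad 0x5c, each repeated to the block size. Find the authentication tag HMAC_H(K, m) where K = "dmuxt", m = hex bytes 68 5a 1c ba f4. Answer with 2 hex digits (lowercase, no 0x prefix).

Key "dmuxt" = 64 6d 75 78 74 is 5 bytes > B = 4, so hash it first: H(key) = 32, then zero-pad to 4 bytes: K' = 32 00 00 00.
K' ⊕ ipad = 04 36 36 36.  K' ⊕ opad = 6e 5c 5c 5c.
Inner input = (K'⊕ipad) ∥ m = 04 36 36 36 ∥ 68 5a 1c ba f4.
Inner hash: sum = 4+54+54+54+104+90+28+186+244 = 818; mod 256 = 50 → 32.
Outer input = (K'⊕opad) ∥ inner = 6e 5c 5c 5c ∥ 32.
Outer hash (tag): sum = 110+92+92+92+50 = 436; mod 256 = 180 → b4.

b4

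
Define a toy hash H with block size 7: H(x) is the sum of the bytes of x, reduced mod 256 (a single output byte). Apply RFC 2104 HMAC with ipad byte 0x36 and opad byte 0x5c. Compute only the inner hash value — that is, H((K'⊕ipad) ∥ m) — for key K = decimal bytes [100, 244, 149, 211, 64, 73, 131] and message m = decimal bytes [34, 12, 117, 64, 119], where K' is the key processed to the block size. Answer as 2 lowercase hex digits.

a0

Key decimal bytes [100, 244, 149, 211, 64, 73, 131] = 64 f4 95 d3 40 49 83 is exactly B = 7 bytes: K' = 64 f4 95 d3 40 49 83.
K' ⊕ ipad = 52 c2 a3 e5 76 7f b5.
Inner input = 52 c2 a3 e5 76 7f b5 ∥ 22 0c 75 40 77.
Inner hash: sum = 82+194+163+229+118+127+181+34+12+117+64+119 = 1440; mod 256 = 160 → a0.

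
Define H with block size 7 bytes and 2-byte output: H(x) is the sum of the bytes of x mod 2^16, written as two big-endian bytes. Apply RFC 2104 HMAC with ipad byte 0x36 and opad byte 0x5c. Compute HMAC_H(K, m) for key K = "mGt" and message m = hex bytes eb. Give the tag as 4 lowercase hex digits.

Key "mGt" = 6d 47 74 is 3 bytes ≤ B = 7; zero-pad to 7 bytes: K' = 6d 47 74 00 00 00 00.
K' ⊕ ipad = 5b 71 42 36 36 36 36.  K' ⊕ opad = 31 1b 28 5c 5c 5c 5c.
Inner input = (K'⊕ipad) ∥ m = 5b 71 42 36 36 36 36 ∥ eb.
Inner hash: sum = 91+113+66+54+54+54+54+235 = 721 → 02 d1.
Outer input = (K'⊕opad) ∥ inner = 31 1b 28 5c 5c 5c 5c ∥ 02 d1.
Outer hash (tag): sum = 49+27+40+92+92+92+92+2+209 = 695 → 02 b7.

02b7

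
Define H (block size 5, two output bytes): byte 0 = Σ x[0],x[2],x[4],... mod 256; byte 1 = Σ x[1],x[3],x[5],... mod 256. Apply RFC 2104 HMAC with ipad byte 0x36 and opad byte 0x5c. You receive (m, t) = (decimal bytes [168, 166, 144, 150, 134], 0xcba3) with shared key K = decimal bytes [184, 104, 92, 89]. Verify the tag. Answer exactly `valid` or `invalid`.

valid

Key decimal bytes [184, 104, 92, 89] = b8 68 5c 59 is 4 bytes ≤ B = 5; zero-pad to 5 bytes: K' = b8 68 5c 59 00.
K' ⊕ ipad = 8e 5e 6a 6f 36; K' ⊕ opad = e4 34 00 05 5c.
Inner hash: even-index sum = 618 mod 256 = 106; odd-index sum = 651 mod 256 = 139 → 6a 8b.
Outer hash (recomputed tag): even-index sum = 459 mod 256 = 203; odd-index sum = 163 mod 256 = 163 → cb a3.
Recomputed tag = cba3; claimed = cba3 → match.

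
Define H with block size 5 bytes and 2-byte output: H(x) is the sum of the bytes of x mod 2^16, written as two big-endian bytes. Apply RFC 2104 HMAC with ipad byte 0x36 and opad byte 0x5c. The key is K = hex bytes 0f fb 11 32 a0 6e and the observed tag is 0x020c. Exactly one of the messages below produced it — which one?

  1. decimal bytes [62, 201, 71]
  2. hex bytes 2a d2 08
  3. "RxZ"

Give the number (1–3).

Key hex bytes 0f fb 11 32 a0 6e is 6 bytes > B = 5, so hash it first: H(key) = 02 5b, then zero-pad to 5 bytes: K' = 02 5b 00 00 00.
K' ⊕ ipad = 34 6d 36 36 36; K' ⊕ opad = 5e 07 5c 5c 5c.
m1: inner = H(34 6d 36 36 36 3e c9 47) = 02 91; tag = H(5e 07 5c 5c 5c 02 91) = 020c ← matches
m2: inner = H(34 6d 36 36 36 2a d2 08) = 02 47; tag = H(5e 07 5c 5c 5c 02 47) = 01c2
m3: inner = H(34 6d 36 36 36 52 78 5a) = 02 67; tag = H(5e 07 5c 5c 5c 02 67) = 01e2

1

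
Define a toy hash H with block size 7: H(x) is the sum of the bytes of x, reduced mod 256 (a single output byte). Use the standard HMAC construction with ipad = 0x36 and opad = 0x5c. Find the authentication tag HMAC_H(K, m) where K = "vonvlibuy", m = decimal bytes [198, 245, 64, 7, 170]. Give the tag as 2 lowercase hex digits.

Key "vonvlibuy" = 76 6f 6e 76 6c 69 62 75 79 is 9 bytes > B = 7, so hash it first: H(key) = ee, then zero-pad to 7 bytes: K' = ee 00 00 00 00 00 00.
K' ⊕ ipad = d8 36 36 36 36 36 36.  K' ⊕ opad = b2 5c 5c 5c 5c 5c 5c.
Inner input = (K'⊕ipad) ∥ m = d8 36 36 36 36 36 36 ∥ c6 f5 40 07 aa.
Inner hash: sum = 216+54+54+54+54+54+54+198+245+64+7+170 = 1224; mod 256 = 200 → c8.
Outer input = (K'⊕opad) ∥ inner = b2 5c 5c 5c 5c 5c 5c ∥ c8.
Outer hash (tag): sum = 178+92+92+92+92+92+92+200 = 930; mod 256 = 162 → a2.

a2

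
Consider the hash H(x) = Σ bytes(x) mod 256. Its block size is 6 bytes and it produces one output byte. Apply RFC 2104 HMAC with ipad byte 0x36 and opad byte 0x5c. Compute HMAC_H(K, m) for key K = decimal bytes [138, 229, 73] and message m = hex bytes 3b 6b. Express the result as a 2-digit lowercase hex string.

Key decimal bytes [138, 229, 73] = 8a e5 49 is 3 bytes ≤ B = 6; zero-pad to 6 bytes: K' = 8a e5 49 00 00 00.
K' ⊕ ipad = bc d3 7f 36 36 36.  K' ⊕ opad = d6 b9 15 5c 5c 5c.
Inner input = (K'⊕ipad) ∥ m = bc d3 7f 36 36 36 ∥ 3b 6b.
Inner hash: sum = 188+211+127+54+54+54+59+107 = 854; mod 256 = 86 → 56.
Outer input = (K'⊕opad) ∥ inner = d6 b9 15 5c 5c 5c ∥ 56.
Outer hash (tag): sum = 214+185+21+92+92+92+86 = 782; mod 256 = 14 → 0e.

0e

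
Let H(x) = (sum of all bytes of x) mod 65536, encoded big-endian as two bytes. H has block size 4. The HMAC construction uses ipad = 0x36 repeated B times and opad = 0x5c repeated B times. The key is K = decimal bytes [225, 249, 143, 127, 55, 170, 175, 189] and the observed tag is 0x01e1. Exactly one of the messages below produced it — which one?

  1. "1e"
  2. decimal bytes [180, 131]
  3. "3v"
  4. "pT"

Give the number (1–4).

4

Key decimal bytes [225, 249, 143, 127, 55, 170, 175, 189] = e1 f9 8f 7f 37 aa af bd is 8 bytes > B = 4, so hash it first: H(key) = 05 35, then zero-pad to 4 bytes: K' = 05 35 00 00.
K' ⊕ ipad = 33 03 36 36; K' ⊕ opad = 59 69 5c 5c.
m1: inner = H(33 03 36 36 31 65) = 01 38; tag = H(59 69 5c 5c 01 38) = 01b3
m2: inner = H(33 03 36 36 b4 83) = 01 d9; tag = H(59 69 5c 5c 01 d9) = 0254
m3: inner = H(33 03 36 36 33 76) = 01 4b; tag = H(59 69 5c 5c 01 4b) = 01c6
m4: inner = H(33 03 36 36 70 54) = 01 66; tag = H(59 69 5c 5c 01 66) = 01e1 ← matches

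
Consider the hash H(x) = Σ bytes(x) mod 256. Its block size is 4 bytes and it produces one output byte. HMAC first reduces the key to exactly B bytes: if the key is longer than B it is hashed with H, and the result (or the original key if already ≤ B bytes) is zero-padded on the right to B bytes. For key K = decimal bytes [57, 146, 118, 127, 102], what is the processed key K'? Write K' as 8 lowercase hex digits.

|K| = 5 > B = 4, so first hash the key.
H(K): sum = 57+146+118+127+102 = 550; mod 256 = 38 → 26.
Zero-pad H(K) = 26 to 4 bytes: K' = 26 00 00 00.

26000000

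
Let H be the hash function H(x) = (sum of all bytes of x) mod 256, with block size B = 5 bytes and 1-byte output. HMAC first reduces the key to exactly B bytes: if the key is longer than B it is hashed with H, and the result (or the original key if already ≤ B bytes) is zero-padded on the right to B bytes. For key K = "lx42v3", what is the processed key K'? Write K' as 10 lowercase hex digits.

f300000000

|K| = 6 > B = 5, so first hash the key.
H(K): sum = 108+120+52+50+118+51 = 499; mod 256 = 243 → f3.
Zero-pad H(K) = f3 to 5 bytes: K' = f3 00 00 00 00.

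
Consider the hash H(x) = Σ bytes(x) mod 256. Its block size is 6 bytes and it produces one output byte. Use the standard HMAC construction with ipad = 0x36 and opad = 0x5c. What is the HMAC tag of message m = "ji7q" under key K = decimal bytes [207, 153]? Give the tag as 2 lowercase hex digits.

Key decimal bytes [207, 153] = cf 99 is 2 bytes ≤ B = 6; zero-pad to 6 bytes: K' = cf 99 00 00 00 00.
K' ⊕ ipad = f9 af 36 36 36 36.  K' ⊕ opad = 93 c5 5c 5c 5c 5c.
Inner input = (K'⊕ipad) ∥ m = f9 af 36 36 36 36 ∥ 6a 69 37 71.
Inner hash: sum = 249+175+54+54+54+54+106+105+55+113 = 1019; mod 256 = 251 → fb.
Outer input = (K'⊕opad) ∥ inner = 93 c5 5c 5c 5c 5c ∥ fb.
Outer hash (tag): sum = 147+197+92+92+92+92+251 = 963; mod 256 = 195 → c3.

c3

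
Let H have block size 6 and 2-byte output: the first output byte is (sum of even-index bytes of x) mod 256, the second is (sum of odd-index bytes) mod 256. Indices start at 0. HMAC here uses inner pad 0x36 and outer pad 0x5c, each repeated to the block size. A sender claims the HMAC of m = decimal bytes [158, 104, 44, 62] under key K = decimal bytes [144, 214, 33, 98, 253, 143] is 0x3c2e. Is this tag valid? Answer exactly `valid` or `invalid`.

Key decimal bytes [144, 214, 33, 98, 253, 143] = 90 d6 21 62 fd 8f is exactly B = 6 bytes: K' = 90 d6 21 62 fd 8f.
K' ⊕ ipad = a6 e0 17 54 cb b9; K' ⊕ opad = cc 8a 7d 3e a1 d3.
Inner hash: even-index sum = 594 mod 256 = 82; odd-index sum = 659 mod 256 = 147 → 52 93.
Outer hash (recomputed tag): even-index sum = 572 mod 256 = 60; odd-index sum = 558 mod 256 = 46 → 3c 2e.
Recomputed tag = 3c2e; claimed = 3c2e → match.

valid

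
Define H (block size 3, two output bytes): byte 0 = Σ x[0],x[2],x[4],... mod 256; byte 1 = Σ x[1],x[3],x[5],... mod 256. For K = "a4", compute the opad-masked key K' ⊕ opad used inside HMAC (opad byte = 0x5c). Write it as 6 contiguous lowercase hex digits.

Key "a4" = 61 34 is 2 bytes ≤ B = 3; zero-pad to 3 bytes: K' = 61 34 00.
XOR each byte with 0x5c: 61⊕5c=3d, 34⊕5c=68, 00⊕5c=5c.

3d685c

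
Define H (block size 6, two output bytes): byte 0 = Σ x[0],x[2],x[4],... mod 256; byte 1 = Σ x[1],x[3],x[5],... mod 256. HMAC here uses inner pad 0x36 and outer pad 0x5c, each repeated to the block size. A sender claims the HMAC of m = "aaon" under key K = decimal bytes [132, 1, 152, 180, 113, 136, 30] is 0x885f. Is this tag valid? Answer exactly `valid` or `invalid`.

valid

Key decimal bytes [132, 1, 152, 180, 113, 136, 30] = 84 01 98 b4 71 88 1e is 7 bytes > B = 6, so hash it first: H(key) = ab 3d, then zero-pad to 6 bytes: K' = ab 3d 00 00 00 00.
K' ⊕ ipad = 9d 0b 36 36 36 36; K' ⊕ opad = f7 61 5c 5c 5c 5c.
Inner hash: even-index sum = 473 mod 256 = 217; odd-index sum = 326 mod 256 = 70 → d9 46.
Outer hash (recomputed tag): even-index sum = 648 mod 256 = 136; odd-index sum = 351 mod 256 = 95 → 88 5f.
Recomputed tag = 885f; claimed = 885f → match.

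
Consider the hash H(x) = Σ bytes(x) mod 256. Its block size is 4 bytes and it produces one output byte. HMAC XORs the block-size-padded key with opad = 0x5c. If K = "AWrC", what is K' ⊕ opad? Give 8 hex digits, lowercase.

1d0b2e1f

Key "AWrC" = 41 57 72 43 is exactly B = 4 bytes: K' = 41 57 72 43.
XOR each byte with 0x5c: 41⊕5c=1d, 57⊕5c=0b, 72⊕5c=2e, 43⊕5c=1f.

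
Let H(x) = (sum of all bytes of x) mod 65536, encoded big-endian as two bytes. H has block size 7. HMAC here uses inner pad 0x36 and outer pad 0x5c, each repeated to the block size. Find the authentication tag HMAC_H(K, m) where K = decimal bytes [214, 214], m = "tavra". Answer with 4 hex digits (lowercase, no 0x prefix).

Key decimal bytes [214, 214] = d6 d6 is 2 bytes ≤ B = 7; zero-pad to 7 bytes: K' = d6 d6 00 00 00 00 00.
K' ⊕ ipad = e0 e0 36 36 36 36 36.  K' ⊕ opad = 8a 8a 5c 5c 5c 5c 5c.
Inner input = (K'⊕ipad) ∥ m = e0 e0 36 36 36 36 36 ∥ 74 61 76 72 61.
Inner hash: sum = 224+224+54+54+54+54+54+116+97+118+114+97 = 1260 → 04 ec.
Outer input = (K'⊕opad) ∥ inner = 8a 8a 5c 5c 5c 5c 5c ∥ 04 ec.
Outer hash (tag): sum = 138+138+92+92+92+92+92+4+236 = 976 → 03 d0.

03d0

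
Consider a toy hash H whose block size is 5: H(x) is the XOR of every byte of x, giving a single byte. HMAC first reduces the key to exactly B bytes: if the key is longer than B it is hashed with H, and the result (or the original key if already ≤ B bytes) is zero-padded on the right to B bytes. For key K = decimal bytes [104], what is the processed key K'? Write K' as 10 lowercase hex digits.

Key decimal bytes [104] = 68 is 1 byte ≤ B = 5; zero-pad to 5 bytes: K' = 68 00 00 00 00.

6800000000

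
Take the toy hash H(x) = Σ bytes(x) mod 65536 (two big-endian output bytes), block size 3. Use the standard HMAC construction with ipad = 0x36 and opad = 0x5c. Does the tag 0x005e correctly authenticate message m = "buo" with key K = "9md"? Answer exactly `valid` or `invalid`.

Key "9md" = 39 6d 64 is exactly B = 3 bytes: K' = 39 6d 64.
K' ⊕ ipad = 0f 5b 52; K' ⊕ opad = 65 31 38.
Inner hash: sum = 15+91+82+98+117+111 = 514 → 02 02.
Outer hash (recomputed tag): sum = 101+49+56+2+2 = 210 → 00 d2.
Recomputed tag = 00d2; claimed = 005e → mismatch.

invalid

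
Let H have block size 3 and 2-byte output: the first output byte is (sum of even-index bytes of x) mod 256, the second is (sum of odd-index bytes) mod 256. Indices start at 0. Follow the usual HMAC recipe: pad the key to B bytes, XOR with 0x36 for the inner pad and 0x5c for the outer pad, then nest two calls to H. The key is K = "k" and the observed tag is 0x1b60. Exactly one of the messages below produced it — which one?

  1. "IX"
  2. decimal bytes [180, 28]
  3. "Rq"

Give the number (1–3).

3

Key "k" = 6b is 1 byte ≤ B = 3; zero-pad to 3 bytes: K' = 6b 00 00.
K' ⊕ ipad = 5d 36 36; K' ⊕ opad = 37 5c 5c.
m1: inner = H(5d 36 36 49 58) = eb 7f; tag = H(37 5c 5c eb 7f) = 1247
m2: inner = H(5d 36 36 b4 1c) = af ea; tag = H(37 5c 5c af ea) = 7d0b
m3: inner = H(5d 36 36 52 71) = 04 88; tag = H(37 5c 5c 04 88) = 1b60 ← matches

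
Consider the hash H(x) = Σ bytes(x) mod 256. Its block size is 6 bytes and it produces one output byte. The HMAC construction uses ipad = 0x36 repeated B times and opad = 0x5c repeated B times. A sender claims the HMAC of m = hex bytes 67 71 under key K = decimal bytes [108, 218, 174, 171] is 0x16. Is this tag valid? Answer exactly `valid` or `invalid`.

Key decimal bytes [108, 218, 174, 171] = 6c da ae ab is 4 bytes ≤ B = 6; zero-pad to 6 bytes: K' = 6c da ae ab 00 00.
K' ⊕ ipad = 5a ec 98 9d 36 36; K' ⊕ opad = 30 86 f2 f7 5c 5c.
Inner hash: sum = 90+236+152+157+54+54+103+113 = 959; mod 256 = 191 → bf.
Outer hash (recomputed tag): sum = 48+134+242+247+92+92+191 = 1046; mod 256 = 22 → 16.
Recomputed tag = 16; claimed = 16 → match.

valid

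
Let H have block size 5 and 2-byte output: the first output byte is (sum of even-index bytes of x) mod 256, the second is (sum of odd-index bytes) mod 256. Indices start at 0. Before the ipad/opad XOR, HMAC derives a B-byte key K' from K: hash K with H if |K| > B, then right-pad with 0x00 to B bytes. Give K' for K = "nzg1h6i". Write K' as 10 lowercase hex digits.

a6e1000000

|K| = 7 > B = 5, so first hash the key.
H(K): even-index sum = 422 mod 256 = 166; odd-index sum = 225 mod 256 = 225 → a6 e1.
Zero-pad H(K) = a6 e1 to 5 bytes: K' = a6 e1 00 00 00.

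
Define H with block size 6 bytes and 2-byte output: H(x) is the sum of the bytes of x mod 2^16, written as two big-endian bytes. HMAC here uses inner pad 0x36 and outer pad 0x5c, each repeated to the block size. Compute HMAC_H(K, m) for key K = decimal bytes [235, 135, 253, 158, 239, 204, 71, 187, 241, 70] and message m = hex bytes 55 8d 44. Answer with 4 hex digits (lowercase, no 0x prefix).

Key decimal bytes [235, 135, 253, 158, 239, 204, 71, 187, 241, 70] = eb 87 fd 9e ef cc 47 bb f1 46 is 10 bytes > B = 6, so hash it first: H(key) = 07 01, then zero-pad to 6 bytes: K' = 07 01 00 00 00 00.
K' ⊕ ipad = 31 37 36 36 36 36.  K' ⊕ opad = 5b 5d 5c 5c 5c 5c.
Inner input = (K'⊕ipad) ∥ m = 31 37 36 36 36 36 ∥ 55 8d 44.
Inner hash: sum = 49+55+54+54+54+54+85+141+68 = 614 → 02 66.
Outer input = (K'⊕opad) ∥ inner = 5b 5d 5c 5c 5c 5c ∥ 02 66.
Outer hash (tag): sum = 91+93+92+92+92+92+2+102 = 656 → 02 90.

0290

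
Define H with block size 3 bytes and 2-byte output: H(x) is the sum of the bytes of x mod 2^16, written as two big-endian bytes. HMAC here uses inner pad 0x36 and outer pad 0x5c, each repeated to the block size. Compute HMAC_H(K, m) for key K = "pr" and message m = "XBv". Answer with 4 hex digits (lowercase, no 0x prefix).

0187

Key "pr" = 70 72 is 2 bytes ≤ B = 3; zero-pad to 3 bytes: K' = 70 72 00.
K' ⊕ ipad = 46 44 36.  K' ⊕ opad = 2c 2e 5c.
Inner input = (K'⊕ipad) ∥ m = 46 44 36 ∥ 58 42 76.
Inner hash: sum = 70+68+54+88+66+118 = 464 → 01 d0.
Outer input = (K'⊕opad) ∥ inner = 2c 2e 5c ∥ 01 d0.
Outer hash (tag): sum = 44+46+92+1+208 = 391 → 01 87.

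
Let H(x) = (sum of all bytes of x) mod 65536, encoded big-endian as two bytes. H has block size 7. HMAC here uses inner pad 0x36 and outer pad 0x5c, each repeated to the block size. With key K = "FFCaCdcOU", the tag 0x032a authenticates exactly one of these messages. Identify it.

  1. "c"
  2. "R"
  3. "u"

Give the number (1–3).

2

Key "FFCaCdcOU" = 46 46 43 61 43 64 63 4f 55 is 9 bytes > B = 7, so hash it first: H(key) = 02 de, then zero-pad to 7 bytes: K' = 02 de 00 00 00 00 00.
K' ⊕ ipad = 34 e8 36 36 36 36 36; K' ⊕ opad = 5e 82 5c 5c 5c 5c 5c.
m1: inner = H(34 e8 36 36 36 36 36 63) = 02 8d; tag = H(5e 82 5c 5c 5c 5c 5c 02 8d) = 033b
m2: inner = H(34 e8 36 36 36 36 36 52) = 02 7c; tag = H(5e 82 5c 5c 5c 5c 5c 02 7c) = 032a ← matches
m3: inner = H(34 e8 36 36 36 36 36 75) = 02 9f; tag = H(5e 82 5c 5c 5c 5c 5c 02 9f) = 034d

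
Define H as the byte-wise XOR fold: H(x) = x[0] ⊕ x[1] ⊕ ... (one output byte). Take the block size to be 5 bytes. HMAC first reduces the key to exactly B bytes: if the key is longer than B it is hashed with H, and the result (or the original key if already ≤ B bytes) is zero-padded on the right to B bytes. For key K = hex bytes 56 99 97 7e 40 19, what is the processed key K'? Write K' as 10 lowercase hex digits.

7f00000000

|K| = 6 > B = 5, so first hash the key.
H(K): XOR 56⊕99⊕97⊕7e⊕40⊕19 = 7f.
Zero-pad H(K) = 7f to 5 bytes: K' = 7f 00 00 00 00.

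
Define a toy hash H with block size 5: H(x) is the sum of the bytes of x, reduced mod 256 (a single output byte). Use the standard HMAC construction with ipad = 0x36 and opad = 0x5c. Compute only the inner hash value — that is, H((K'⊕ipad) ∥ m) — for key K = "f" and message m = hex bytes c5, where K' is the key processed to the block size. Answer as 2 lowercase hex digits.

ed

Key "f" = 66 is 1 byte ≤ B = 5; zero-pad to 5 bytes: K' = 66 00 00 00 00.
K' ⊕ ipad = 50 36 36 36 36.
Inner input = 50 36 36 36 36 ∥ c5.
Inner hash: sum = 80+54+54+54+54+197 = 493; mod 256 = 237 → ed.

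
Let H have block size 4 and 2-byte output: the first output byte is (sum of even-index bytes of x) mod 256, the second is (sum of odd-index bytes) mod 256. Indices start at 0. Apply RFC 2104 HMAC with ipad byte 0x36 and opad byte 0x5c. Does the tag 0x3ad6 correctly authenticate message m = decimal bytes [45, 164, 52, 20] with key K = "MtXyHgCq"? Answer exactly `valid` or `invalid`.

Key "MtXyHgCq" = 4d 74 58 79 48 67 43 71 is 8 bytes > B = 4, so hash it first: H(key) = 30 c5, then zero-pad to 4 bytes: K' = 30 c5 00 00.
K' ⊕ ipad = 06 f3 36 36; K' ⊕ opad = 6c 99 5c 5c.
Inner hash: even-index sum = 157 mod 256 = 157; odd-index sum = 481 mod 256 = 225 → 9d e1.
Outer hash (recomputed tag): even-index sum = 357 mod 256 = 101; odd-index sum = 470 mod 256 = 214 → 65 d6.
Recomputed tag = 65d6; claimed = 3ad6 → mismatch.

invalid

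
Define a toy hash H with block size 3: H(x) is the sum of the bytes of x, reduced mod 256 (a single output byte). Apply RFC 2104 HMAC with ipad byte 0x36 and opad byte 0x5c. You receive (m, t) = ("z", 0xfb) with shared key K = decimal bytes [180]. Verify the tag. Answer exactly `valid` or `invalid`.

Key decimal bytes [180] = b4 is 1 byte ≤ B = 3; zero-pad to 3 bytes: K' = b4 00 00.
K' ⊕ ipad = 82 36 36; K' ⊕ opad = e8 5c 5c.
Inner hash: sum = 130+54+54+122 = 360; mod 256 = 104 → 68.
Outer hash (recomputed tag): sum = 232+92+92+104 = 520; mod 256 = 8 → 08.
Recomputed tag = 08; claimed = fb → mismatch.

invalid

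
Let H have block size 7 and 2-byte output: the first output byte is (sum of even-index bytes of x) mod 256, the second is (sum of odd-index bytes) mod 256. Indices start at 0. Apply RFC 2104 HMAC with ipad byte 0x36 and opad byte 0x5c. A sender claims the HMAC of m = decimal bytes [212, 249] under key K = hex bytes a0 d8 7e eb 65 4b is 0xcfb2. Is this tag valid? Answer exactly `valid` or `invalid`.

valid

Key hex bytes a0 d8 7e eb 65 4b is 6 bytes ≤ B = 7; zero-pad to 7 bytes: K' = a0 d8 7e eb 65 4b 00.
K' ⊕ ipad = 96 ee 48 dd 53 7d 36; K' ⊕ opad = fc 84 22 b7 39 17 5c.
Inner hash: even-index sum = 608 mod 256 = 96; odd-index sum = 796 mod 256 = 28 → 60 1c.
Outer hash (recomputed tag): even-index sum = 463 mod 256 = 207; odd-index sum = 434 mod 256 = 178 → cf b2.
Recomputed tag = cfb2; claimed = cfb2 → match.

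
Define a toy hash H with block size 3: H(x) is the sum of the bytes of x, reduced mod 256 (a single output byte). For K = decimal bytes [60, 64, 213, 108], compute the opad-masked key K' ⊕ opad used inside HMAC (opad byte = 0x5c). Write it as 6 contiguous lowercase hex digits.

Key decimal bytes [60, 64, 213, 108] = 3c 40 d5 6c is 4 bytes > B = 3, so hash it first: H(key) = bd, then zero-pad to 3 bytes: K' = bd 00 00.
XOR each byte with 0x5c: bd⊕5c=e1, 00⊕5c=5c, 00⊕5c=5c.

e15c5c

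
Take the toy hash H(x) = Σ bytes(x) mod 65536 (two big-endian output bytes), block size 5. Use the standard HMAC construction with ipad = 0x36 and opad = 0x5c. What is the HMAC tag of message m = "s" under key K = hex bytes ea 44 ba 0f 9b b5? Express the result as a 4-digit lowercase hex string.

024a

Key hex bytes ea 44 ba 0f 9b b5 is 6 bytes > B = 5, so hash it first: H(key) = 03 47, then zero-pad to 5 bytes: K' = 03 47 00 00 00.
K' ⊕ ipad = 35 71 36 36 36.  K' ⊕ opad = 5f 1b 5c 5c 5c.
Inner input = (K'⊕ipad) ∥ m = 35 71 36 36 36 ∥ 73.
Inner hash: sum = 53+113+54+54+54+115 = 443 → 01 bb.
Outer input = (K'⊕opad) ∥ inner = 5f 1b 5c 5c 5c ∥ 01 bb.
Outer hash (tag): sum = 95+27+92+92+92+1+187 = 586 → 02 4a.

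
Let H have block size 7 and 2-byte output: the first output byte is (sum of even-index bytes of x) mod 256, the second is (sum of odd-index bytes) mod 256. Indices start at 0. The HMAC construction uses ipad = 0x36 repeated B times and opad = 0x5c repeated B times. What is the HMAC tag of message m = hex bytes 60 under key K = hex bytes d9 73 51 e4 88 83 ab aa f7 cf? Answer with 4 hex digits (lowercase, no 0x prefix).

Key hex bytes d9 73 51 e4 88 83 ab aa f7 cf is 10 bytes > B = 7, so hash it first: H(key) = 54 53, then zero-pad to 7 bytes: K' = 54 53 00 00 00 00 00.
K' ⊕ ipad = 62 65 36 36 36 36 36.  K' ⊕ opad = 08 0f 5c 5c 5c 5c 5c.
Inner input = (K'⊕ipad) ∥ m = 62 65 36 36 36 36 36 ∥ 60.
Inner hash: even-index sum = 260 mod 256 = 4; odd-index sum = 305 mod 256 = 49 → 04 31.
Outer input = (K'⊕opad) ∥ inner = 08 0f 5c 5c 5c 5c 5c ∥ 04 31.
Outer hash (tag): even-index sum = 333 mod 256 = 77; odd-index sum = 203 mod 256 = 203 → 4d cb.

4dcb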